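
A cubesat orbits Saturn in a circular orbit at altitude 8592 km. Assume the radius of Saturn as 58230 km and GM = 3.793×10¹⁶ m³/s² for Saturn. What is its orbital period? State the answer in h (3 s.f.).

T ≈ 4.90 h

r = 58230 + 8592 = 66822 km = 6.6822×10⁷ m.
Kepler's third law: T = 2π√(r³/μ) = 2π√((6.682×10⁷)³ / 3.793×10¹⁶).
r³/μ = 7.866×10⁶ s², so T = 2π × 2.805×10³ = 1.762×10⁴ s.
Converting: 1.762×10⁴ s ÷ 3600 = 4.895 h.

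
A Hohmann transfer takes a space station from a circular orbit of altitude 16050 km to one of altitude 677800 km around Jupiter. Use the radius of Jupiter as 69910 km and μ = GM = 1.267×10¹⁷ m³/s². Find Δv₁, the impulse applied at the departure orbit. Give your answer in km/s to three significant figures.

r₁ = 69910 + 16050 = 85960 km = 8.5960×10⁷ m.
r₂ = 69910 + 677800 = 747710 km = 7.4771×10⁸ m.
Transfer ellipse a_t = (r₁ + r₂)/2 = 4.168×10⁸ m.
At r₁: circular v_c1 = √(μ/r₁) = 38390 m/s; transfer-perijove v_p = √[μ(2/r₁ − 1/a_t)] = 51420 m/s.
Δv₁ = v_p − v_c1 = 13030 m/s.
= 13.03 km/s.

Δv ≈ 13.0 km/s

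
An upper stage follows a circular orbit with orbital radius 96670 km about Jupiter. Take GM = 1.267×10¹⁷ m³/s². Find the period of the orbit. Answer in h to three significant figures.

r = 96670 km = 9.667×10⁷ m.
Kepler's third law: T = 2π√(r³/μ) = 2π√((9.667×10⁷)³ / 1.267×10¹⁷).
r³/μ = 7.130×10⁶ s², so T = 2π × 2.670×10³ = 1.678×10⁴ s.
Converting: 1.678×10⁴ s ÷ 3600 = 4.660 h.

T ≈ 4.66 h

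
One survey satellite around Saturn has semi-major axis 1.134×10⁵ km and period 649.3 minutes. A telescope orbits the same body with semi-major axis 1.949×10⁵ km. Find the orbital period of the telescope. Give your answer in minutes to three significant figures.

T₂ ≈ 1460 minutes

Kepler's third law: T² ∝ a³, so T₂ = T₁ (a₂/a₁)^(3/2).
a₂/a₁ = 1.719, (a₂/a₁)^(3/2) = 2.253.
T₂ = 649.3 × 2.253 = 1463 minutes.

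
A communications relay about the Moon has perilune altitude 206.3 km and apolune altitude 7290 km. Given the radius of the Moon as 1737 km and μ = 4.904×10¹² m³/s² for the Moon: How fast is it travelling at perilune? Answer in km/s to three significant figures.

r_p = 1737 + 206.3 = 1943.3 km = 1.9433×10⁶ m.
r_a = 1737 + 7290 = 9027.0 km = 9.0270×10⁶ m.
Semi-major axis a = (r_p + r_a)/2 = 5485.1 km = 5.485×10⁶ m.
Vis-viva: v² = μ(2/r − 1/a) = 4.904×10¹² × (1.029×10⁻⁶ − 1.823×10⁻⁷) = 4.153×10⁶ m²/s².
v = 2038 m/s = 2.038 km/s.

v ≈ 2.04 km/s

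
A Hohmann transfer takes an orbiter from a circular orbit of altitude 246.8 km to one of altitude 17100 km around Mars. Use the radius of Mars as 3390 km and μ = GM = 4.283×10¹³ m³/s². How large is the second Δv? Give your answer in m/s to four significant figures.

r₁ = 3390 + 246.8 = 3636.8 km = 3.6368×10⁶ m.
r₂ = 3390 + 17100 = 20490 km = 2.0490×10⁷ m.
Transfer ellipse a_t = (r₁ + r₂)/2 = 1.206×10⁷ m.
At r₁: circular v_c1 = √(μ/r₁) = 3432 m/s; transfer-periapsis v_p = √[μ(2/r₁ − 1/a_t)] = 4473 m/s.
At r₂: circular v_c2 = √(μ/r₂) = 1446 m/s; transfer-apoapsis v_a = √[μ(2/r₂ − 1/a_t)] = 793.8 m/s.
Δv₂ = v_c2 − v_a = 652.0 m/s.

Δv ≈ 652.0 m/s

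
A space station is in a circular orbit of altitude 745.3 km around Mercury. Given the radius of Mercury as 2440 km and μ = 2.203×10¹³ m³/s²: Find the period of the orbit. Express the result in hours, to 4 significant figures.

r = 2440 + 745.3 = 3185.3 km = 3.1853×10⁶ m.
Kepler's third law: T = 2π√(r³/μ) = 2π√((3.185×10⁶)³ / 2.203×10¹³).
r³/μ = 1.467×10⁶ s², so T = 2π × 1.211×10³ = 7.610×10³ s.
Converting: 7.610×10³ s ÷ 3600 = 2.114 hours.

T ≈ 2.114 hours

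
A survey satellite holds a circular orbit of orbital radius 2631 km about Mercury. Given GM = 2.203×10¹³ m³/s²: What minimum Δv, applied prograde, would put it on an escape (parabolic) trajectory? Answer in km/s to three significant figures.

r = 2631 km = 2.631×10⁶ m.
Circular speed v_c = √(μ/r) = 2894 m/s.
Escape speed v_esc = √(2μ/r) = √2 × v_c = 4092 m/s.
Δv = v_esc − v_c = 1199 m/s = 1.199 km/s.

Δv ≈ 1.20 km/s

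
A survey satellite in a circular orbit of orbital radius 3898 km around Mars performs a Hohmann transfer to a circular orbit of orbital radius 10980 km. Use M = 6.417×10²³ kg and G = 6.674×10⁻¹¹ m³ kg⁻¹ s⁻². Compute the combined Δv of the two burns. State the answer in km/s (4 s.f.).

μ = GM = 6.674×10⁻¹¹ × 6.417×10²³ = 4.283×10¹³ m³/s².
r₁ = 3898 km = 3.898×10⁶ m.
r₂ = 10980 km = 1.098×10⁷ m.
Transfer ellipse a_t = (r₁ + r₂)/2 = 7.439×10⁶ m.
At r₁: circular v_c1 = √(μ/r₁) = 3315 m/s; transfer-periapsis v_p = √[μ(2/r₁ − 1/a_t)] = 4027 m/s.
Δv₁ = v_p − v_c1 = 712.4 m/s.
At r₂: circular v_c2 = √(μ/r₂) = 1975 m/s; transfer-apoapsis v_a = √[μ(2/r₂ − 1/a_t)] = 1430 m/s.
Δv₂ = v_c2 − v_a = 545.3 m/s.
Total Δv = Δv₁ + Δv₂ = 1258 m/s = 1.258 km/s.

Δv_total ≈ 1.258 km/s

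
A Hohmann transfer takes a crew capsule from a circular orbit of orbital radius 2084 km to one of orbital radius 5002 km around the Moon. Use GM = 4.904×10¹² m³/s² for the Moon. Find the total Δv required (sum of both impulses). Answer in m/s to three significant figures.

r₁ = 2084 km = 2.084×10⁶ m.
r₂ = 5002 km = 5.002×10⁶ m.
Transfer ellipse a_t = (r₁ + r₂)/2 = 3.543×10⁶ m.
At r₁: circular v_c1 = √(μ/r₁) = 1534 m/s; transfer-perilune v_p = √[μ(2/r₁ − 1/a_t)] = 1823 m/s.
Δv₁ = v_p − v_c1 = 288.7 m/s.
At r₂: circular v_c2 = √(μ/r₂) = 990.2 m/s; transfer-apolune v_a = √[μ(2/r₂ − 1/a_t)] = 759.4 m/s.
Δv₂ = v_c2 − v_a = 230.8 m/s.
Total Δv = Δv₁ + Δv₂ = 519.4 m/s.

Δv_total ≈ 519 m/s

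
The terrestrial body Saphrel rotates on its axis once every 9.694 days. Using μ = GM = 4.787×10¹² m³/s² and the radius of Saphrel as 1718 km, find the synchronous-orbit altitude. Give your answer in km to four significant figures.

h_sync ≈ 42260 km

T = 9.694 days = 8.376×10⁵ s.
A synchronous orbit has period T, so by Kepler's third law a = (μT²/4π²)^(1/3).
μT²/4π² = 4.787×10¹² × (8.376×10⁵)² / 39.48 = 8.506×10²² m³.
a = 4.398×10⁷ m = 43979 km.
Altitude h = a − R = 43979 − 1718 = 42261 km.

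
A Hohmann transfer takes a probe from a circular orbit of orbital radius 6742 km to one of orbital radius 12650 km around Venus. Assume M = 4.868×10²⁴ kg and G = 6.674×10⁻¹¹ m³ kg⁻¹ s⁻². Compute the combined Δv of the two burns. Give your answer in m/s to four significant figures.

μ = GM = 6.674×10⁻¹¹ × 4.868×10²⁴ = 3.249×10¹⁴ m³/s².
r₁ = 6742 km = 6.742×10⁶ m.
r₂ = 12650 km = 1.265×10⁷ m.
Transfer ellipse a_t = (r₁ + r₂)/2 = 9.696×10⁶ m.
At r₁: circular v_c1 = √(μ/r₁) = 6942 m/s; transfer-periapsis v_p = √[μ(2/r₁ − 1/a_t)] = 7929 m/s.
Δv₁ = v_p − v_c1 = 987.3 m/s.
At r₂: circular v_c2 = √(μ/r₂) = 5068 m/s; transfer-apoapsis v_a = √[μ(2/r₂ − 1/a_t)] = 4226 m/s.
Δv₂ = v_c2 − v_a = 841.9 m/s.
Total Δv = Δv₁ + Δv₂ = 1829 m/s.

Δv_total ≈ 1829 m/s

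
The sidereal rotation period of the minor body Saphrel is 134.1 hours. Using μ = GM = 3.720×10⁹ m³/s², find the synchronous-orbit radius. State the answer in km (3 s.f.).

r_sync ≈ 2800 km

T = 134.1 hours = 4.828×10⁵ s.
A synchronous orbit has period T, so by Kepler's third law a = (μT²/4π²)^(1/3).
μT²/4π² = 3.720×10⁹ × (4.828×10⁵)² / 39.48 = 2.196×10¹⁹ m³.
a = 2.800×10⁶ m = 2800.4 km.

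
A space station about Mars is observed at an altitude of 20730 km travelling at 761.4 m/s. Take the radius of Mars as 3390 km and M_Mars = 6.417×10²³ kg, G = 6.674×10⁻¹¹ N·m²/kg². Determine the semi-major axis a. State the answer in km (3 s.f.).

μ = GM = 6.674×10⁻¹¹ × 6.417×10²³ = 4.283×10¹³ m³/s².
r = 3390 + 20730 = 24120 km = 2.412×10⁷ m.
Specific orbital energy ε = v²/2 − μ/r = (761.4)²/2 − 4.283×10¹³/2.412×10⁷ = -1.486×10⁶ J/kg.
Since ε = −μ/(2a), a = −μ/(2ε) = 1.441×10⁷ m = 14413 km.

a ≈ 14400 km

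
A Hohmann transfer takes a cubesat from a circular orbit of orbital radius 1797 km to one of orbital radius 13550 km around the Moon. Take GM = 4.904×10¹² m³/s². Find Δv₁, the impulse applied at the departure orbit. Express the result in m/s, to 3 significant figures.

r₁ = 1797 km = 1.797×10⁶ m.
r₂ = 13550 km = 1.355×10⁷ m.
Transfer ellipse a_t = (r₁ + r₂)/2 = 7.674×10⁶ m.
At r₁: circular v_c1 = √(μ/r₁) = 1652 m/s; transfer-perilune v_p = √[μ(2/r₁ − 1/a_t)] = 2195 m/s.
Δv₁ = v_p − v_c1 = 543.2 m/s.

Δv ≈ 543 m/s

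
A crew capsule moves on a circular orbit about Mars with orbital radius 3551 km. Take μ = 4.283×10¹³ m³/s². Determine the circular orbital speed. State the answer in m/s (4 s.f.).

r = 3551 km = 3.551×10⁶ m.
For a circular orbit v = √(μ/r) = √(4.283×10¹³ / 3.551×10⁶) = √(1.206×10⁷) = 3473 m/s.

v ≈ 3473 m/s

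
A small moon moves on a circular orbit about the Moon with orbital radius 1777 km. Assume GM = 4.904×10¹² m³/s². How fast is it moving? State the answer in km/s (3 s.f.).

v ≈ 1.66 km/s

r = 1777 km = 1.777×10⁶ m.
For a circular orbit v = √(μ/r) = √(4.904×10¹² / 1.777×10⁶) = √(2.760×10⁶) = 1661 m/s.
That is 1.661 km/s.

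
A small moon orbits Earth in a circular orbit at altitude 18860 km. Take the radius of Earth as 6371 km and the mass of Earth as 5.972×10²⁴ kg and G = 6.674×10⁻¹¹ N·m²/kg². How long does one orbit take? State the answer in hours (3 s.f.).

T ≈ 11.1 hours

μ = GM = 6.674×10⁻¹¹ × 5.972×10²⁴ = 3.986×10¹⁴ m³/s².
r = 6371 + 18860 = 25231 km = 2.5231×10⁷ m.
Kepler's third law: T = 2π√(r³/μ) = 2π√((2.523×10⁷)³ / 3.986×10¹⁴).
r³/μ = 4.030×10⁷ s², so T = 2π × 6.348×10³ = 3.989×10⁴ s.
Converting: 3.989×10⁴ s ÷ 3600 = 11.08 hours.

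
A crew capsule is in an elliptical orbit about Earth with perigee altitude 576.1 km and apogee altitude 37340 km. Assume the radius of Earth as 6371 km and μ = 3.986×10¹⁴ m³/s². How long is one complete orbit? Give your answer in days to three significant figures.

T ≈ 0.464 days

r_p = 6371 + 576.1 = 6947.1 km = 6.9471×10⁶ m.
r_a = 6371 + 37340 = 43711 km = 4.3711×10⁷ m.
Semi-major axis a = (r_p + r_a)/2 = (6947.1 + 43711)/2 = 25329 km = 2.533×10⁷ m.
By Kepler's third law T = 2π√(a³/μ) = 2π × 6.385×10³ = 4.012×10⁴ s.
= 0.4643 days.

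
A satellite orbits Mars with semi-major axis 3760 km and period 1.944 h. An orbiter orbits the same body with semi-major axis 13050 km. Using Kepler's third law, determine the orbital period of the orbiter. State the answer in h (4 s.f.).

T₂ ≈ 12.57 h

Kepler's third law: T² ∝ a³, so T₂ = T₁ (a₂/a₁)^(3/2).
a₂/a₁ = 3.471, (a₂/a₁)^(3/2) = 6.466.
T₂ = 1.944 × 6.466 = 12.57 h.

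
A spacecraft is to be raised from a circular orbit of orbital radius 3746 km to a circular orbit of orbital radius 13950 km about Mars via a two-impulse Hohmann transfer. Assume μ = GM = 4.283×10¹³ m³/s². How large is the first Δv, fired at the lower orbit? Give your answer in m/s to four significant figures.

r₁ = 3746 km = 3.746×10⁶ m.
r₂ = 13950 km = 1.395×10⁷ m.
Transfer ellipse a_t = (r₁ + r₂)/2 = 8.848×10⁶ m.
At r₁: circular v_c1 = √(μ/r₁) = 3381 m/s; transfer-periapsis v_p = √[μ(2/r₁ − 1/a_t)] = 4246 m/s.
Δv₁ = v_p − v_c1 = 864.4 m/s.

Δv ≈ 864.4 m/s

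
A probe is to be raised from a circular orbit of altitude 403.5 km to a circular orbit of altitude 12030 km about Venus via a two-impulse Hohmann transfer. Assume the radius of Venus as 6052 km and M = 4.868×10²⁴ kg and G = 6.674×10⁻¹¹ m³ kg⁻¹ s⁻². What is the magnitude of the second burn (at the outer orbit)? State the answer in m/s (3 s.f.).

Δv ≈ 1160 m/s

μ = GM = 6.674×10⁻¹¹ × 4.868×10²⁴ = 3.249×10¹⁴ m³/s².
r₁ = 6052 + 403.5 = 6455.5 km = 6.4555×10⁶ m.
r₂ = 6052 + 12030 = 18082 km = 1.8082×10⁷ m.
Transfer ellipse a_t = (r₁ + r₂)/2 = 1.227×10⁷ m.
At r₁: circular v_c1 = √(μ/r₁) = 7094 m/s; transfer-periapsis v_p = √[μ(2/r₁ − 1/a_t)] = 8612 m/s.
At r₂: circular v_c2 = √(μ/r₂) = 4239 m/s; transfer-apoapsis v_a = √[μ(2/r₂ − 1/a_t)] = 3075 m/s.
Δv₂ = v_c2 − v_a = 1164 m/s.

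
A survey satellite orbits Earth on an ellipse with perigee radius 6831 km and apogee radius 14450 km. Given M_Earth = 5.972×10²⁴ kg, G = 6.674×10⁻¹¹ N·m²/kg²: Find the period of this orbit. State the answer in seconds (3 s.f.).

T ≈ 10900 seconds

μ = GM = 6.674×10⁻¹¹ × 5.972×10²⁴ = 3.986×10¹⁴ m³/s².
Semi-major axis a = (r_p + r_a)/2 = (6831.0 + 14450)/2 = 10640 km = 1.064×10⁷ m.
By Kepler's third law T = 2π√(a³/μ) = 2π × 1.739×10³ = 1.092×10⁴ s.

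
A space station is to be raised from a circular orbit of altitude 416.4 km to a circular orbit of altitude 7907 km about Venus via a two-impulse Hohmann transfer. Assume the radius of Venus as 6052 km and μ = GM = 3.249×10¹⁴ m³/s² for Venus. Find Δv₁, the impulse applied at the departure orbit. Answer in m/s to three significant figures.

Δv ≈ 1200 m/s

r₁ = 6052 + 416.4 = 6468.4 km = 6.4684×10⁶ m.
r₂ = 6052 + 7907 = 13959 km = 1.3959×10⁷ m.
Transfer ellipse a_t = (r₁ + r₂)/2 = 1.021×10⁷ m.
At r₁: circular v_c1 = √(μ/r₁) = 7087 m/s; transfer-periapsis v_p = √[μ(2/r₁ − 1/a_t)] = 8285 m/s.
Δv₁ = v_p − v_c1 = 1198 m/s.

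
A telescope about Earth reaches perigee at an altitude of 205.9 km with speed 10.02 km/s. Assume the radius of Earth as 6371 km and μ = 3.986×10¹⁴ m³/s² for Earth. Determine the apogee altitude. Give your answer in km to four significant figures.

r_p = 6371 + 205.9 = 6576.9 km = 6.577×10⁶ m.
Specific energy ε = v²/2 − μ/r = -1.041×10⁷ J/kg, so a = −μ/(2ε) = 1.915×10⁷ m.
The apsides satisfy r_p + r_a = 2a, so the apogee radius is 2a − r_p = 3.173×10⁷ m = 31728 km.
Apogee altitude = 31728 − 6371 = 25357 km.

apogee altitude ≈ 25360 km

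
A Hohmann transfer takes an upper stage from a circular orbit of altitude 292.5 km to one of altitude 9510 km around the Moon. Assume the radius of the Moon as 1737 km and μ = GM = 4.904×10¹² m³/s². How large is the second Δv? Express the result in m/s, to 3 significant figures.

r₁ = 1737 + 292.5 = 2029.5 km = 2.0295×10⁶ m.
r₂ = 1737 + 9510 = 11247 km = 1.1247×10⁷ m.
Transfer ellipse a_t = (r₁ + r₂)/2 = 6.638×10⁶ m.
At r₁: circular v_c1 = √(μ/r₁) = 1554 m/s; transfer-perilune v_p = √[μ(2/r₁ − 1/a_t)] = 2023 m/s.
At r₂: circular v_c2 = √(μ/r₂) = 660.3 m/s; transfer-apolune v_a = √[μ(2/r₂ − 1/a_t)] = 365.1 m/s.
Δv₂ = v_c2 − v_a = 295.2 m/s.

Δv ≈ 295 m/s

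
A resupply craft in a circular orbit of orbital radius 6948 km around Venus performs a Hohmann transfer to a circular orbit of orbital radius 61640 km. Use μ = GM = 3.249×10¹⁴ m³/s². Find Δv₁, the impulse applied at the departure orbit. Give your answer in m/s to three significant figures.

r₁ = 6948 km = 6.948×10⁶ m.
r₂ = 61640 km = 6.164×10⁷ m.
Transfer ellipse a_t = (r₁ + r₂)/2 = 3.429×10⁷ m.
At r₁: circular v_c1 = √(μ/r₁) = 6838 m/s; transfer-periapsis v_p = √[μ(2/r₁ − 1/a_t)] = 9168 m/s.
Δv₁ = v_p − v_c1 = 2330 m/s.

Δv ≈ 2330 m/s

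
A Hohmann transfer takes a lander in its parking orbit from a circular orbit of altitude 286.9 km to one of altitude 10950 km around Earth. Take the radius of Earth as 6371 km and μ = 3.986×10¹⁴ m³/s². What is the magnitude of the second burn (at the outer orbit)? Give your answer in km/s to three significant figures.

Δv ≈ 1.22 km/s

r₁ = 6371 + 286.9 = 6657.9 km = 6.6579×10⁶ m.
r₂ = 6371 + 10950 = 17321 km = 1.7321×10⁷ m.
Transfer ellipse a_t = (r₁ + r₂)/2 = 1.199×10⁷ m.
At r₁: circular v_c1 = √(μ/r₁) = 7737 m/s; transfer-perigee v_p = √[μ(2/r₁ − 1/a_t)] = 9300 m/s.
At r₂: circular v_c2 = √(μ/r₂) = 4797 m/s; transfer-apogee v_a = √[μ(2/r₂ − 1/a_t)] = 3575 m/s.
Δv₂ = v_c2 − v_a = 1222 m/s.
= 1.222 km/s.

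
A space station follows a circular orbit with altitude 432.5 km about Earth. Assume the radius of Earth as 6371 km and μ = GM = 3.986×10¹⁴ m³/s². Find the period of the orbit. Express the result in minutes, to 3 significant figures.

T ≈ 93.1 minutes

r = 6371 + 432.5 = 6803.5 km = 6.8035×10⁶ m.
Kepler's third law: T = 2π√(r³/μ) = 2π√((6.804×10⁶)³ / 3.986×10¹⁴).
r³/μ = 7.901×10⁵ s², so T = 2π × 8.889×10² = 5.585×10³ s.
Converting: 5.585×10³ s ÷ 60.00 = 93.08 minutes.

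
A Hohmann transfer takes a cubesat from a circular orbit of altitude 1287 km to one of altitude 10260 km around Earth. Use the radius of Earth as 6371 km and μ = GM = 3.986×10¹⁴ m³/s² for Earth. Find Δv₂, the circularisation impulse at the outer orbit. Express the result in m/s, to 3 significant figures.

r₁ = 6371 + 1287 = 7658.0 km = 7.6580×10⁶ m.
r₂ = 6371 + 10260 = 16631 km = 1.6631×10⁷ m.
Transfer ellipse a_t = (r₁ + r₂)/2 = 1.214×10⁷ m.
At r₁: circular v_c1 = √(μ/r₁) = 7215 m/s; transfer-perigee v_p = √[μ(2/r₁ − 1/a_t)] = 8443 m/s.
At r₂: circular v_c2 = √(μ/r₂) = 4896 m/s; transfer-apogee v_a = √[μ(2/r₂ − 1/a_t)] = 3888 m/s.
Δv₂ = v_c2 − v_a = 1008 m/s.

Δv ≈ 1010 m/s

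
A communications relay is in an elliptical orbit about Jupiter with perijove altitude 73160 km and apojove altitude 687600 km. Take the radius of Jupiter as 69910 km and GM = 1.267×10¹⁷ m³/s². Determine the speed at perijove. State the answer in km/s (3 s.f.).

r_p = 69910 + 73160 = 143070 km = 1.4307×10⁸ m.
r_a = 69910 + 687600 = 757510 km = 7.5751×10⁸ m.
Semi-major axis a = (r_p + r_a)/2 = 4.5029×10⁵ km = 4.503×10⁸ m.
Vis-viva: v² = μ(2/r − 1/a) = 1.267×10¹⁷ × (1.398×10⁻⁸ − 2.221×10⁻⁹) = 1.490×10⁹ m²/s².
v = 38600 m/s = 38.60 km/s.

v ≈ 38.6 km/s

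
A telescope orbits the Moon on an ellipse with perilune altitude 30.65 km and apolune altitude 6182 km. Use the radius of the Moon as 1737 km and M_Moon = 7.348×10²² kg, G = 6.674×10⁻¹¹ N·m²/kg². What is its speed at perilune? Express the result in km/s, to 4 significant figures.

μ = GM = 6.674×10⁻¹¹ × 7.348×10²² = 4.904×10¹² m³/s².
r_p = 1737 + 30.65 = 1767.7 km = 1.7676×10⁶ m.
r_a = 1737 + 6182 = 7919.0 km = 7.9190×10⁶ m.
Semi-major axis a = (r_p + r_a)/2 = 4843.3 km = 4.843×10⁶ m.
Vis-viva: v² = μ(2/r − 1/a) = 4.904×10¹² × (1.131×10⁻⁶ − 2.065×10⁻⁷) = 4.536×10⁶ m²/s².
v = 2130 m/s = 2.130 km/s.

v ≈ 2.130 km/s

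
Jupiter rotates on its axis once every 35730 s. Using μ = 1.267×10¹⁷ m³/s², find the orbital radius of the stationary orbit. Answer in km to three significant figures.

r_sync ≈ 1.60×10⁵ km

A synchronous orbit has period T, so by Kepler's third law a = (μT²/4π²)^(1/3).
μT²/4π² = 1.267×10¹⁷ × (3.573×10⁴)² / 39.48 = 4.097×10²⁴ m³.
a = 1.600×10⁸ m = 1.6002×10⁵ km.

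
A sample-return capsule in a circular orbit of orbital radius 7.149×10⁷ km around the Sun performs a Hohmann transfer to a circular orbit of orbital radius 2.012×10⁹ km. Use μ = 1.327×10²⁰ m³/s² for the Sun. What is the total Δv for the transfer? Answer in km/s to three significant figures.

r₁ = 7.149×10⁷ km = 7.149×10¹⁰ m.
r₂ = 2.012×10⁹ km = 2.012×10¹² m.
Transfer ellipse a_t = (r₁ + r₂)/2 = 1.042×10¹² m.
At r₁: circular v_c1 = √(μ/r₁) = 43080 m/s; transfer-perihelion v_p = √[μ(2/r₁ − 1/a_t)] = 59880 m/s.
Δv₁ = v_p − v_c1 = 16790 m/s.
At r₂: circular v_c2 = √(μ/r₂) = 8121 m/s; transfer-aphelion v_a = √[μ(2/r₂ − 1/a_t)] = 2127 m/s.
Δv₂ = v_c2 − v_a = 5994 m/s.
Total Δv = Δv₁ + Δv₂ = 22790 m/s = 22.79 km/s.

Δv_total ≈ 22.8 km/s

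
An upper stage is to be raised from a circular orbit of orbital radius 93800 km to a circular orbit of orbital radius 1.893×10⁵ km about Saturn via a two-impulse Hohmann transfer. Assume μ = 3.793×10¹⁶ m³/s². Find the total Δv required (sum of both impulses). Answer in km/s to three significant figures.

Δv_total ≈ 5.78 km/s

r₁ = 93800 km = 9.380×10⁷ m.
r₂ = 1.893×10⁵ km = 1.893×10⁸ m.
Transfer ellipse a_t = (r₁ + r₂)/2 = 1.416×10⁸ m.
At r₁: circular v_c1 = √(μ/r₁) = 20110 m/s; transfer-perikrone v_p = √[μ(2/r₁ − 1/a_t)] = 23250 m/s.
Δv₁ = v_p − v_c1 = 3146 m/s.
At r₂: circular v_c2 = √(μ/r₂) = 14160 m/s; transfer-apokrone v_a = √[μ(2/r₂ − 1/a_t)] = 11520 m/s.
Δv₂ = v_c2 − v_a = 2632 m/s.
Total Δv = Δv₁ + Δv₂ = 5778 m/s = 5.778 km/s.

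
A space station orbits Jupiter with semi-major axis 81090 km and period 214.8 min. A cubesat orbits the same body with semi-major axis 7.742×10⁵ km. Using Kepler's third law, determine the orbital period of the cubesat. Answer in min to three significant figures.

T₂ ≈ 6340 min

Kepler's third law: T² ∝ a³, so T₂ = T₁ (a₂/a₁)^(3/2).
a₂/a₁ = 9.547, (a₂/a₁)^(3/2) = 29.50.
T₂ = 214.8 × 29.50 = 6337 min.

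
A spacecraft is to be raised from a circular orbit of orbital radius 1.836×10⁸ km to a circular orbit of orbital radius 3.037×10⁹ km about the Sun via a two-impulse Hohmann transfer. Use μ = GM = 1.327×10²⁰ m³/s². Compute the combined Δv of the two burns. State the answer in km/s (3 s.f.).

r₁ = 1.836×10⁸ km = 1.836×10¹¹ m.
r₂ = 3.037×10⁹ km = 3.037×10¹² m.
Transfer ellipse a_t = (r₁ + r₂)/2 = 1.610×10¹² m.
At r₁: circular v_c1 = √(μ/r₁) = 26880 m/s; transfer-perihelion v_p = √[μ(2/r₁ − 1/a_t)] = 36920 m/s.
Δv₁ = v_p − v_c1 = 10040 m/s.
At r₂: circular v_c2 = √(μ/r₂) = 6610 m/s; transfer-aphelion v_a = √[μ(2/r₂ − 1/a_t)] = 2232 m/s.
Δv₂ = v_c2 − v_a = 4378 m/s.
Total Δv = Δv₁ + Δv₂ = 14410 m/s = 14.41 km/s.

Δv_total ≈ 14.4 km/s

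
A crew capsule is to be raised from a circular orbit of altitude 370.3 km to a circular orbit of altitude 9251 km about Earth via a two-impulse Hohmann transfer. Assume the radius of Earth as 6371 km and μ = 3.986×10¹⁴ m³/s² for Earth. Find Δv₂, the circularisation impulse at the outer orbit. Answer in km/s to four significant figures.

Δv ≈ 1.129 km/s

r₁ = 6371 + 370.3 = 6741.3 km = 6.7413×10⁶ m.
r₂ = 6371 + 9251 = 15622 km = 1.5622×10⁷ m.
Transfer ellipse a_t = (r₁ + r₂)/2 = 1.118×10⁷ m.
At r₁: circular v_c1 = √(μ/r₁) = 7689 m/s; transfer-perigee v_p = √[μ(2/r₁ − 1/a_t)] = 9089 m/s.
At r₂: circular v_c2 = √(μ/r₂) = 5051 m/s; transfer-apogee v_a = √[μ(2/r₂ − 1/a_t)] = 3922 m/s.
Δv₂ = v_c2 − v_a = 1129 m/s.
= 1.129 km/s.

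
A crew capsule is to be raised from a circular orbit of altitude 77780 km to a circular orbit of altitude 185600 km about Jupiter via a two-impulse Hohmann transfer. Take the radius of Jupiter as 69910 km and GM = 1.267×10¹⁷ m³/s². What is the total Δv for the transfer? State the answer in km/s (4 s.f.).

r₁ = 69910 + 77780 = 147690 km = 1.4769×10⁸ m.
r₂ = 69910 + 185600 = 255510 km = 2.5551×10⁸ m.
Transfer ellipse a_t = (r₁ + r₂)/2 = 2.016×10⁸ m.
At r₁: circular v_c1 = √(μ/r₁) = 29290 m/s; transfer-perijove v_p = √[μ(2/r₁ − 1/a_t)] = 32970 m/s.
Δv₁ = v_p − v_c1 = 3684 m/s.
At r₂: circular v_c2 = √(μ/r₂) = 22270 m/s; transfer-apojove v_a = √[μ(2/r₂ − 1/a_t)] = 19060 m/s.
Δv₂ = v_c2 − v_a = 3209 m/s.
Total Δv = Δv₁ + Δv₂ = 6893 m/s = 6.893 km/s.

Δv_total ≈ 6.893 km/s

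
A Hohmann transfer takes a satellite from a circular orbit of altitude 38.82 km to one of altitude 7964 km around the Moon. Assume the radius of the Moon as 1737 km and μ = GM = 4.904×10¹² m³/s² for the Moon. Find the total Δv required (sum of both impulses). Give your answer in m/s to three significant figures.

r₁ = 1737 + 38.82 = 1775.8 km = 1.7758×10⁶ m.
r₂ = 1737 + 7964 = 9701.0 km = 9.7010×10⁶ m.
Transfer ellipse a_t = (r₁ + r₂)/2 = 5.738×10⁶ m.
At r₁: circular v_c1 = √(μ/r₁) = 1662 m/s; transfer-perilune v_p = √[μ(2/r₁ − 1/a_t)] = 2161 m/s.
Δv₁ = v_p − v_c1 = 498.9 m/s.
At r₂: circular v_c2 = √(μ/r₂) = 711.0 m/s; transfer-apolune v_a = √[μ(2/r₂ − 1/a_t)] = 395.5 m/s.
Δv₂ = v_c2 − v_a = 315.5 m/s.
Total Δv = Δv₁ + Δv₂ = 814.4 m/s.

Δv_total ≈ 814 m/s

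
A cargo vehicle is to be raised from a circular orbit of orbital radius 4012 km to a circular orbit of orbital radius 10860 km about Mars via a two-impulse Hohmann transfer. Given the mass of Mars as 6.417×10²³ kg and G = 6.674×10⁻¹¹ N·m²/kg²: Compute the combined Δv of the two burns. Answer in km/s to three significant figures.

μ = GM = 6.674×10⁻¹¹ × 6.417×10²³ = 4.283×10¹³ m³/s².
r₁ = 4012 km = 4.012×10⁶ m.
r₂ = 10860 km = 1.086×10⁷ m.
Transfer ellipse a_t = (r₁ + r₂)/2 = 7.436×10⁶ m.
At r₁: circular v_c1 = √(μ/r₁) = 3267 m/s; transfer-periapsis v_p = √[μ(2/r₁ − 1/a_t)] = 3948 m/s.
Δv₁ = v_p − v_c1 = 681.2 m/s.
At r₂: circular v_c2 = √(μ/r₂) = 1986 m/s; transfer-apoapsis v_a = √[μ(2/r₂ − 1/a_t)] = 1459 m/s.
Δv₂ = v_c2 − v_a = 527.2 m/s.
Total Δv = Δv₁ + Δv₂ = 1208 m/s = 1.208 km/s.

Δv_total ≈ 1.21 km/s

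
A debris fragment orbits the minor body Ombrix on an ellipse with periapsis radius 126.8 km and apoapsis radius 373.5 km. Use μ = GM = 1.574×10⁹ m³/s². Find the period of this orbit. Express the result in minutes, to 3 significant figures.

Semi-major axis a = (r_p + r_a)/2 = (126.80 + 373.50)/2 = 250.15 km = 2.502×10⁵ m.
By Kepler's third law T = 2π√(a³/μ) = 2π × 3.154×10³ = 1.981×10⁴ s.
= 330.2 minutes.

T ≈ 330 minutes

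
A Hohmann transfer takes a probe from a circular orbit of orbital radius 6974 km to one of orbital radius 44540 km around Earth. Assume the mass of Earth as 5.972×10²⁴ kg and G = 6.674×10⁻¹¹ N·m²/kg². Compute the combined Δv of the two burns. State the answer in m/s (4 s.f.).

μ = GM = 6.674×10⁻¹¹ × 5.972×10²⁴ = 3.986×10¹⁴ m³/s².
r₁ = 6974 km = 6.974×10⁶ m.
r₂ = 44540 km = 4.454×10⁷ m.
Transfer ellipse a_t = (r₁ + r₂)/2 = 2.576×10⁷ m.
At r₁: circular v_c1 = √(μ/r₁) = 7560 m/s; transfer-perigee v_p = √[μ(2/r₁ − 1/a_t)] = 9941 m/s.
Δv₁ = v_p − v_c1 = 2381 m/s.
At r₂: circular v_c2 = √(μ/r₂) = 2991 m/s; transfer-apogee v_a = √[μ(2/r₂ − 1/a_t)] = 1557 m/s.
Δv₂ = v_c2 − v_a = 1435 m/s.
Total Δv = Δv₁ + Δv₂ = 3816 m/s.

Δv_total ≈ 3816 m/s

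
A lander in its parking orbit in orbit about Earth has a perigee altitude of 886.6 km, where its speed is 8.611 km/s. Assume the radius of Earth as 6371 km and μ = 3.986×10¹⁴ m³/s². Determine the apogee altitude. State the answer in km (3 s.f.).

apogee altitude ≈ 8710 km

r_p = 6371 + 886.6 = 7257.6 km = 7.258×10⁶ m.
Specific energy ε = v²/2 − μ/r = -1.785×10⁷ J/kg, so a = −μ/(2ε) = 1.117×10⁷ m.
The apsides satisfy r_p + r_a = 2a, so the apogee radius is 2a − r_p = 1.508×10⁷ m = 15077 km.
Apogee altitude = 15077 − 6371 = 8705.6 km.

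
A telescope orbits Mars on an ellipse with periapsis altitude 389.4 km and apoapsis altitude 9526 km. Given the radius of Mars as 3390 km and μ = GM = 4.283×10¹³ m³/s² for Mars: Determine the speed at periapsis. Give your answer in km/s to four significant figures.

v ≈ 4.187 km/s

r_p = 3390 + 389.4 = 3779.4 km = 3.7794×10⁶ m.
r_a = 3390 + 9526 = 12916 km = 1.2916×10⁷ m.
Semi-major axis a = (r_p + r_a)/2 = 8347.7 km = 8.348×10⁶ m.
Vis-viva: v² = μ(2/r − 1/a) = 4.283×10¹³ × (5.292×10⁻⁷ − 1.198×10⁻⁷) = 1.753×10⁷ m²/s².
v = 4187 m/s = 4.187 km/s.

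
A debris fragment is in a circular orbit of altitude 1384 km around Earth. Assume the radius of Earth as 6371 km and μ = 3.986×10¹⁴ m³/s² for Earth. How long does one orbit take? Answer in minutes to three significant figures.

T ≈ 113 minutes

r = 6371 + 1384 = 7755.0 km = 7.7550×10⁶ m.
Kepler's third law: T = 2π√(r³/μ) = 2π√((7.755×10⁶)³ / 3.986×10¹⁴).
r³/μ = 1.170×10⁶ s², so T = 2π × 1.082×10³ = 6.796×10³ s.
Converting: 6.796×10³ s ÷ 60.00 = 113.3 minutes.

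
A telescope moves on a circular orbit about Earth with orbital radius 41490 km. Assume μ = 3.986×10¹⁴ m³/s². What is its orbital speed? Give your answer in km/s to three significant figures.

r = 41490 km = 4.149×10⁷ m.
For a circular orbit v = √(μ/r) = √(3.986×10¹⁴ / 4.149×10⁷) = √(9.607×10⁶) = 3100 m/s.
That is 3.100 km/s.

v ≈ 3.10 km/s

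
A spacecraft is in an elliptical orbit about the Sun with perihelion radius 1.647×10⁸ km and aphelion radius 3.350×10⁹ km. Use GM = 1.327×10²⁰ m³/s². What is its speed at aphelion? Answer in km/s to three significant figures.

Semi-major axis a = (r_p + r_a)/2 = 1.7574×10⁹ km = 1.757×10¹² m.
Vis-viva: v² = μ(2/r − 1/a) = 1.327×10²⁰ × (5.970×10⁻¹³ − 5.690×10⁻¹³) = 3.712×10⁶ m²/s².
v = 1927 m/s = 1.927 km/s.

v ≈ 1.93 km/s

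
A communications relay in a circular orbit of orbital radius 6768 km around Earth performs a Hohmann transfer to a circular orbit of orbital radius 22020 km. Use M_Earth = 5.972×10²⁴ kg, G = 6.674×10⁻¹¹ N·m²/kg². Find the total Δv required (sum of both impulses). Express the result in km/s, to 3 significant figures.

μ = GM = 6.674×10⁻¹¹ × 5.972×10²⁴ = 3.986×10¹⁴ m³/s².
r₁ = 6768 km = 6.768×10⁶ m.
r₂ = 22020 km = 2.202×10⁷ m.
Transfer ellipse a_t = (r₁ + r₂)/2 = 1.439×10⁷ m.
At r₁: circular v_c1 = √(μ/r₁) = 7674 m/s; transfer-perigee v_p = √[μ(2/r₁ − 1/a_t)] = 9492 m/s.
Δv₁ = v_p − v_c1 = 1818 m/s.
At r₂: circular v_c2 = √(μ/r₂) = 4254 m/s; transfer-apogee v_a = √[μ(2/r₂ − 1/a_t)] = 2917 m/s.
Δv₂ = v_c2 − v_a = 1337 m/s.
Total Δv = Δv₁ + Δv₂ = 3155 m/s = 3.155 km/s.

Δv_total ≈ 3.15 km/s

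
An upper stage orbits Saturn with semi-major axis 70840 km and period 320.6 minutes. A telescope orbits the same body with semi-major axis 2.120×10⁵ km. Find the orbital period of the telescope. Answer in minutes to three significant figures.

Kepler's third law: T² ∝ a³, so T₂ = T₁ (a₂/a₁)^(3/2).
a₂/a₁ = 2.993, (a₂/a₁)^(3/2) = 5.177.
T₂ = 320.6 × 5.177 = 1660 minutes.

T₂ ≈ 1660 minutes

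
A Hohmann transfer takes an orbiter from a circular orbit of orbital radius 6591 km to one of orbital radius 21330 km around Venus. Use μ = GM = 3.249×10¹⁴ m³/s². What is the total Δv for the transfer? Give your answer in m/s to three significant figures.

Δv_total ≈ 2880 m/s

r₁ = 6591 km = 6.591×10⁶ m.
r₂ = 21330 km = 2.133×10⁷ m.
Transfer ellipse a_t = (r₁ + r₂)/2 = 1.396×10⁷ m.
At r₁: circular v_c1 = √(μ/r₁) = 7021 m/s; transfer-periapsis v_p = √[μ(2/r₁ − 1/a_t)] = 8678 m/s.
Δv₁ = v_p − v_c1 = 1657 m/s.
At r₂: circular v_c2 = √(μ/r₂) = 3903 m/s; transfer-apoapsis v_a = √[μ(2/r₂ − 1/a_t)] = 2682 m/s.
Δv₂ = v_c2 − v_a = 1221 m/s.
Total Δv = Δv₁ + Δv₂ = 2879 m/s.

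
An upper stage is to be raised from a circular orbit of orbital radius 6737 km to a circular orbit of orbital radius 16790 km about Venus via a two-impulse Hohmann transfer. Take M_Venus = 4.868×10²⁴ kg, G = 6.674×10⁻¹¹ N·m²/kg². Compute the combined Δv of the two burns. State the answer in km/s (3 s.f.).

μ = GM = 6.674×10⁻¹¹ × 4.868×10²⁴ = 3.249×10¹⁴ m³/s².
r₁ = 6737 km = 6.737×10⁶ m.
r₂ = 16790 km = 1.679×10⁷ m.
Transfer ellipse a_t = (r₁ + r₂)/2 = 1.176×10⁷ m.
At r₁: circular v_c1 = √(μ/r₁) = 6944 m/s; transfer-periapsis v_p = √[μ(2/r₁ − 1/a_t)] = 8296 m/s.
Δv₁ = v_p − v_c1 = 1352 m/s.
At r₂: circular v_c2 = √(μ/r₂) = 4399 m/s; transfer-apoapsis v_a = √[μ(2/r₂ − 1/a_t)] = 3329 m/s.
Δv₂ = v_c2 − v_a = 1070 m/s.
Total Δv = Δv₁ + Δv₂ = 2422 m/s = 2.422 km/s.

Δv_total ≈ 2.42 km/s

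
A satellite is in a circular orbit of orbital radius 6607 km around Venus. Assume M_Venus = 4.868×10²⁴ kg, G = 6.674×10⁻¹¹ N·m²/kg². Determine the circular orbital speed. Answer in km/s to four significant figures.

μ = GM = 6.674×10⁻¹¹ × 4.868×10²⁴ = 3.249×10¹⁴ m³/s².
r = 6607 km = 6.607×10⁶ m.
For a circular orbit v = √(μ/r) = √(3.249×10¹⁴ / 6.607×10⁶) = √(4.917×10⁷) = 7012 m/s.
That is 7.012 km/s.

v ≈ 7.012 km/s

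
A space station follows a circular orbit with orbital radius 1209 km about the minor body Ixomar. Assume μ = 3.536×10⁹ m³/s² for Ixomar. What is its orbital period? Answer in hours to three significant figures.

r = 1209 km = 1.209×10⁶ m.
Kepler's third law: T = 2π√(r³/μ) = 2π√((1.209×10⁶)³ / 3.536×10⁹).
r³/μ = 4.998×10⁸ s², so T = 2π × 2.236×10⁴ = 1.405×10⁵ s.
Converting: 1.405×10⁵ s ÷ 3600 = 39.02 hours.

T ≈ 39.0 hours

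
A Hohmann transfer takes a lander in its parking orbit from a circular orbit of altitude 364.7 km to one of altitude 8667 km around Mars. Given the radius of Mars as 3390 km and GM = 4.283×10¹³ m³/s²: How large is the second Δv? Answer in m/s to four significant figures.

r₁ = 3390 + 364.7 = 3754.7 km = 3.7547×10⁶ m.
r₂ = 3390 + 8667 = 12057 km = 1.2057×10⁷ m.
Transfer ellipse a_t = (r₁ + r₂)/2 = 7.906×10⁶ m.
At r₁: circular v_c1 = √(μ/r₁) = 3377 m/s; transfer-periapsis v_p = √[μ(2/r₁ − 1/a_t)] = 4171 m/s.
At r₂: circular v_c2 = √(μ/r₂) = 1885 m/s; transfer-apoapsis v_a = √[μ(2/r₂ − 1/a_t)] = 1299 m/s.
Δv₂ = v_c2 − v_a = 585.9 m/s.

Δv ≈ 585.9 m/s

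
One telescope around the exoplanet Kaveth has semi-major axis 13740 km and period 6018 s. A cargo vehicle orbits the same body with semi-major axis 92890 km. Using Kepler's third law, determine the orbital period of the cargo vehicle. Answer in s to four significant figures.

Kepler's third law: T² ∝ a³, so T₂ = T₁ (a₂/a₁)^(3/2).
a₂/a₁ = 6.761, (a₂/a₁)^(3/2) = 17.58.
T₂ = 6018 × 17.58 = 1.058×10⁵ s.

T₂ ≈ 1.058×10⁵ s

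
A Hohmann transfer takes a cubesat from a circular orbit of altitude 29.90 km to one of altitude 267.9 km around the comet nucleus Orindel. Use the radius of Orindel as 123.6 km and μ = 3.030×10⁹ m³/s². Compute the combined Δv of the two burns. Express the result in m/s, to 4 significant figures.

r₁ = 123.6 + 29.90 = 153.50 km = 1.5350×10⁵ m.
r₂ = 123.6 + 267.9 = 391.50 km = 3.9150×10⁵ m.
Transfer ellipse a_t = (r₁ + r₂)/2 = 2.725×10⁵ m.
At r₁: circular v_c1 = √(μ/r₁) = 140.5 m/s; transfer-periapsis v_p = √[μ(2/r₁ − 1/a_t)] = 168.4 m/s.
Δv₁ = v_p − v_c1 = 27.91 m/s.
At r₂: circular v_c2 = √(μ/r₂) = 87.97 m/s; transfer-apoapsis v_a = √[μ(2/r₂ − 1/a_t)] = 66.03 m/s.
Δv₂ = v_c2 − v_a = 21.95 m/s.
Total Δv = Δv₁ + Δv₂ = 49.85 m/s.

Δv_total ≈ 49.85 m/s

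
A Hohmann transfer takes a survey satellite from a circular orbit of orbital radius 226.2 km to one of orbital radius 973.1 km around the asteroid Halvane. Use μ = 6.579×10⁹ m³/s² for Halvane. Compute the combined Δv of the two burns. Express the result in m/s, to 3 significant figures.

Δv_total ≈ 78.4 m/s

r₁ = 226.2 km = 2.262×10⁵ m.
r₂ = 973.1 km = 9.731×10⁵ m.
Transfer ellipse a_t = (r₁ + r₂)/2 = 5.996×10⁵ m.
At r₁: circular v_c1 = √(μ/r₁) = 170.5 m/s; transfer-periapsis v_p = √[μ(2/r₁ − 1/a_t)] = 217.3 m/s.
Δv₁ = v_p − v_c1 = 46.71 m/s.
At r₂: circular v_c2 = √(μ/r₂) = 82.22 m/s; transfer-apoapsis v_a = √[μ(2/r₂ − 1/a_t)] = 50.50 m/s.
Δv₂ = v_c2 − v_a = 31.72 m/s.
Total Δv = Δv₁ + Δv₂ = 78.43 m/s.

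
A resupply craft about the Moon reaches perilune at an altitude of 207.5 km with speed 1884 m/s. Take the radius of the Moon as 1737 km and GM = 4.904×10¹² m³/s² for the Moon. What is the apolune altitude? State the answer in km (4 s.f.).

r_p = 1737 + 207.5 = 1944.5 km = 1.944×10⁶ m.
Specific energy ε = v²/2 − μ/r = -7.473×10⁵ J/kg, so a = −μ/(2ε) = 3.281×10⁶ m.
The apsides satisfy r_p + r_a = 2a, so the apolune radius is 2a − r_p = 4.618×10⁶ m = 4618.2 km.
Apolune altitude = 4618.2 − 1737 = 2881.2 km.

apolune altitude ≈ 2881 km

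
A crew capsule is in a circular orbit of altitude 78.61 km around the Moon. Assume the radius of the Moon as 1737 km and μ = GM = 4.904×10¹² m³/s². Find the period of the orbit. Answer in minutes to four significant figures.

T ≈ 115.7 minutes

r = 1737 + 78.61 = 1815.6 km = 1.8156×10⁶ m.
Kepler's third law: T = 2π√(r³/μ) = 2π√((1.816×10⁶)³ / 4.904×10¹²).
r³/μ = 1.220×10⁶ s², so T = 2π × 1.105×10³ = 6.941×10³ s.
Converting: 6.941×10³ s ÷ 60.00 = 115.7 minutes.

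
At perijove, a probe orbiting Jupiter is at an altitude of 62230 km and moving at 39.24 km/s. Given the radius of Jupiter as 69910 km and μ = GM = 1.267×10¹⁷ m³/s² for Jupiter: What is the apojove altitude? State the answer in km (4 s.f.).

r_p = 69910 + 62230 = 1.3214×10⁵ km = 1.321×10⁸ m.
Specific energy ε = v²/2 − μ/r = -1.889×10⁸ J/kg, so a = −μ/(2ε) = 3.353×10⁸ m.
The apsides satisfy r_p + r_a = 2a, so the apojove radius is 2a − r_p = 5.384×10⁸ m = 5.3843×10⁵ km.
Apojove altitude = 5.3843×10⁵ − 69910 = 4.6852×10⁵ km.

apojove altitude ≈ 4.685×10⁵ km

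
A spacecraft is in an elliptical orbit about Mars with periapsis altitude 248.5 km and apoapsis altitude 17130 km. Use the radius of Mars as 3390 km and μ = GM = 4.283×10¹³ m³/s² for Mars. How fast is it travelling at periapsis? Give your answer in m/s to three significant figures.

v ≈ 4470 m/s

r_p = 3390 + 248.5 = 3638.5 km = 3.6385×10⁶ m.
r_a = 3390 + 17130 = 20520 km = 2.0520×10⁷ m.
Semi-major axis a = (r_p + r_a)/2 = 12079 km = 1.208×10⁷ m.
Vis-viva: v² = μ(2/r − 1/a) = 4.283×10¹³ × (5.497×10⁻⁷ − 8.279×10⁻⁸) = 2.000×10⁷ m²/s².
v = 4472 m/s.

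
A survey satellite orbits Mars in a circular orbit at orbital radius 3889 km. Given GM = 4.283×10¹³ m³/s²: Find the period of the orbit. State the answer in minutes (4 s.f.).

r = 3889 km = 3.889×10⁶ m.
Kepler's third law: T = 2π√(r³/μ) = 2π√((3.889×10⁶)³ / 4.283×10¹³).
r³/μ = 1.373×10⁶ s², so T = 2π × 1.172×10³ = 7.363×10³ s.
Converting: 7.363×10³ s ÷ 60.00 = 122.7 minutes.

T ≈ 122.7 minutes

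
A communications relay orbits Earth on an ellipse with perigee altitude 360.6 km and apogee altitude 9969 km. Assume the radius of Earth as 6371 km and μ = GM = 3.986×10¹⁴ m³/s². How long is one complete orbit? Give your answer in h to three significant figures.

T ≈ 3.43 h

r_p = 6371 + 360.6 = 6731.6 km = 6.7316×10⁶ m.
r_a = 6371 + 9969 = 16340 km = 1.6340×10⁷ m.
Semi-major axis a = (r_p + r_a)/2 = (6731.6 + 16340)/2 = 11536 km = 1.154×10⁷ m.
By Kepler's third law T = 2π√(a³/μ) = 2π × 1.962×10³ = 1.233×10⁴ s.
= 3.425 h.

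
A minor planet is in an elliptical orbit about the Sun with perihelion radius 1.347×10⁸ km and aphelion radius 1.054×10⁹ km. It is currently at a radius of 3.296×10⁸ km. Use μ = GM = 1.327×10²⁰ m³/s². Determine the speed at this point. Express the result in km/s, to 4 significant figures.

Semi-major axis a = (r_p + r_a)/2 = 5.9435×10⁸ km = 5.944×10¹¹ m.
Vis-viva: v² = μ(2/r − 1/a) = 1.327×10²⁰ × (6.068×10⁻¹² − 1.683×10⁻¹²) = 5.819×10⁸ m²/s².
v = 24120 m/s = 24.12 km/s.

v ≈ 24.12 km/s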